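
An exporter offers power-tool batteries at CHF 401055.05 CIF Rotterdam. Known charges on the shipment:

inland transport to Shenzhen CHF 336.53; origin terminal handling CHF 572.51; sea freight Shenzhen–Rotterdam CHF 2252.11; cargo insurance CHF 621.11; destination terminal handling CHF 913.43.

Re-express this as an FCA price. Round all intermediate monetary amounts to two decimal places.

FCA price: CHF 397609.32

Not relevant to the conversion: inland to port — on the seller under both CIF and FCA; already in the CIF price and stays in the FCA price. destination terminal — on the buyer under both terms; not part of either seller's price.
From CIF to FCA, the seller no longer bears: origin terminal, freight, insurance.
FCA price = 401055.05 − 572.51 − 2252.11 − 621.11 = 397609.32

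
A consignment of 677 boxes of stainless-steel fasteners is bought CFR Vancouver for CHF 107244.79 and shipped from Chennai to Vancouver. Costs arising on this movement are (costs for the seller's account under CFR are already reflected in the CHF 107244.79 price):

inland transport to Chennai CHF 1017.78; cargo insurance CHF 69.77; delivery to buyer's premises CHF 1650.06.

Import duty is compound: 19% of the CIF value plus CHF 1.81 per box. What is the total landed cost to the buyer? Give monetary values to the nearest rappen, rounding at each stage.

CFR: the seller pays costs through ocean freight to the destination port, but not insurance.
Already in the invoice (seller's account under CFR): inland to port — exclude.
CIF value = CFR price + insurance = 107244.79 + 69.77 = 107314.56
Ad valorem component: 107314.56 × 19% = 20389.77
Specific component: 677 × 1.81 = 1225.37
Import duty = 20389.77 + 1225.37 = 21615.14
Buyer bears: insurance 69.77 + delivery 1650.06 + duty 21615.14 = 23334.97
Landed cost = invoice 107244.79 + 23334.97 = 130579.76

Total landed cost: CHF 130579.76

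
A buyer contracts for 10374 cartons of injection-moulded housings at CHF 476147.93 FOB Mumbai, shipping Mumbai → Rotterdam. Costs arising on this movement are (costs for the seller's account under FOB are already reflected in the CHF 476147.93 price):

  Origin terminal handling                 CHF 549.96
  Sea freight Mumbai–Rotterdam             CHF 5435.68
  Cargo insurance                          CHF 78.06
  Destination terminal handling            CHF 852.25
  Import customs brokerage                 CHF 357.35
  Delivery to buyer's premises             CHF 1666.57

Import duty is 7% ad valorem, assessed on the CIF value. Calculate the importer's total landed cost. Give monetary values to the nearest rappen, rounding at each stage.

FOB: the seller bears costs until goods are on board at the origin port; the buyer bears freight, insurance and all costs thereafter.
Already in the invoice (seller's account under FOB): origin terminal — exclude.
CIF value = FOB price + freight + insurance = 476147.93 + 5435.68 + 78.06 = 481661.67
Import duty = 481661.67 × 7% = 33716.32
Buyer bears: freight 5435.68 + insurance 78.06 + destination terminal 852.25 + brokerage 357.35 + delivery 1666.57 + duty 33716.32 = 42106.23
Landed cost = invoice 476147.93 + 42106.23 = 518254.16

Total landed cost: CHF 518254.16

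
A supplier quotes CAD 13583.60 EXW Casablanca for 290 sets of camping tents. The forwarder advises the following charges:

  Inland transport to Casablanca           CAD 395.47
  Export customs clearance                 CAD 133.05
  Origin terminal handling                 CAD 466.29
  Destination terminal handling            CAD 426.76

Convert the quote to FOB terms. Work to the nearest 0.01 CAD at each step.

Not relevant to the conversion: destination terminal — on the buyer under both terms; not part of either seller's price.
From EXW to FOB, the seller additionally bears: inland to port, export clearance, origin terminal.
FOB price = 13583.60 + 395.47 + 133.05 + 466.29 = 14578.41

FOB price: CAD 14578.41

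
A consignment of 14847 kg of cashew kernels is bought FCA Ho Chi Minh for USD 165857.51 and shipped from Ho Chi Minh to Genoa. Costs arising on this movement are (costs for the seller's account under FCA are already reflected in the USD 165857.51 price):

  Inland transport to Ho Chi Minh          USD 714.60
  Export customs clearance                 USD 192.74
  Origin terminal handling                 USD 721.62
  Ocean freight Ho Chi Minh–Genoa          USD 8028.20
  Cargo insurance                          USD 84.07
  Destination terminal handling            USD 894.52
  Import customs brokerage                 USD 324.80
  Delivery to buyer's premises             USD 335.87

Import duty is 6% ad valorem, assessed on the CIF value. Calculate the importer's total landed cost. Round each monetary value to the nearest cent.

FCA: the seller delivers export-cleared goods to the carrier; the buyer bears costs from that point.
Already in the invoice (seller's account under FCA): inland to port, export clearance — exclude.
CIF value = FCA price + origin terminal + freight + insurance = 165857.51 + 721.62 + 8028.20 + 84.07 = 174691.40
Import duty = 174691.40 × 6% = 10481.48
Buyer bears: origin terminal 721.62 + freight 8028.20 + insurance 84.07 + destination terminal 894.52 + brokerage 324.80 + delivery 335.87 + duty 10481.48 = 20870.56
Landed cost = invoice 165857.51 + 20870.56 = 186728.07

Total landed cost: USD 186728.07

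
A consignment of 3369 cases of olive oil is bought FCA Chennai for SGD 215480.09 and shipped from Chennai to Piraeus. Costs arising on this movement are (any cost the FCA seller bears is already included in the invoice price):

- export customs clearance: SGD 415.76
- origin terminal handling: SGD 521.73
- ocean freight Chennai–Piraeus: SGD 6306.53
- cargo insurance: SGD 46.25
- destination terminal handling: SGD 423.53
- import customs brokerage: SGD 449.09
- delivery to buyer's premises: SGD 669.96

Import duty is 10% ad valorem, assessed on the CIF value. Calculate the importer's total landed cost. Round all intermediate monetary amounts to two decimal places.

FCA: the seller delivers export-cleared goods to the carrier; the buyer bears costs from that point.
Already in the invoice (seller's account under FCA): export clearance — exclude.
CIF value = FCA price + origin terminal + freight + insurance = 215480.09 + 521.73 + 6306.53 + 46.25 = 222354.60
Import duty = 222354.60 × 10% = 22235.46
Buyer bears: origin terminal 521.73 + freight 6306.53 + insurance 46.25 + destination terminal 423.53 + brokerage 449.09 + delivery 669.96 + duty 22235.46 = 30652.55
Landed cost = invoice 215480.09 + 30652.55 = 246132.64

Total landed cost: SGD 246132.64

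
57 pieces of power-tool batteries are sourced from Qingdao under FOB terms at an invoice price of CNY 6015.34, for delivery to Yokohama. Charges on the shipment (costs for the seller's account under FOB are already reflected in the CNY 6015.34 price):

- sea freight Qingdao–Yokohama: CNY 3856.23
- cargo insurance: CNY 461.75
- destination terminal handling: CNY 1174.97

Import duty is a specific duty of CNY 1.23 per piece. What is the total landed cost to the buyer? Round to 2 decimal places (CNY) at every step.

Total landed cost: CNY 11578.40

FOB: the seller bears costs until goods are on board at the origin port; the buyer bears freight, insurance and all costs thereafter.
CIF value = FOB price + freight + insurance = 6015.34 + 3856.23 + 461.75 = 10333.32
Import duty = 57 × 1.23 = 70.11
Buyer bears: freight 3856.23 + insurance 461.75 + destination terminal 1174.97 + duty 70.11 = 5563.06
Landed cost = invoice 6015.34 + 5563.06 = 11578.40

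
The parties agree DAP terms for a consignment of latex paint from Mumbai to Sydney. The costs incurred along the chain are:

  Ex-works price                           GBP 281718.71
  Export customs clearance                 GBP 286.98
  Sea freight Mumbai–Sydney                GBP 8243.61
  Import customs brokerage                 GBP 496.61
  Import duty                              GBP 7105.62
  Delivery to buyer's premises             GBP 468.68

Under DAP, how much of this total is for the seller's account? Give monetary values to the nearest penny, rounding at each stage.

DAP: the seller bears all costs to the named destination except import duty and clearance.
Seller's account: goods 281718.71 + export clearance 286.98 + freight 8243.61 + delivery 468.68 = 290717.98
Buyer's account: brokerage 496.61 + duty 7105.62 = 7602.23

Seller's account: GBP 290717.98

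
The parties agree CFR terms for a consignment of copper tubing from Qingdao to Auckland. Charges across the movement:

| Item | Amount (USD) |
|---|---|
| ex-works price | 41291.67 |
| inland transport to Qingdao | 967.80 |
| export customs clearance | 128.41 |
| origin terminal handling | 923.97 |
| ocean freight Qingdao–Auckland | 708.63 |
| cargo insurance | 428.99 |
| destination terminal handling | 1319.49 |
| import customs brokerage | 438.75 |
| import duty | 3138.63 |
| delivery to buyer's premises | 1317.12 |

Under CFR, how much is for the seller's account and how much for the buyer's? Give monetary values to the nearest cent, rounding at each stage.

CFR: the seller pays costs through ocean freight to the destination port, but not insurance.
Seller's account: goods 41291.67 + inland to port 967.80 + export clearance 128.41 + origin terminal 923.97 + freight 708.63 = 44020.48
Buyer's account: insurance 428.99 + destination terminal 1319.49 + brokerage 438.75 + duty 3138.63 + delivery 1317.12 = 6642.98

Seller: USD 44020.48; buyer: USD 6642.98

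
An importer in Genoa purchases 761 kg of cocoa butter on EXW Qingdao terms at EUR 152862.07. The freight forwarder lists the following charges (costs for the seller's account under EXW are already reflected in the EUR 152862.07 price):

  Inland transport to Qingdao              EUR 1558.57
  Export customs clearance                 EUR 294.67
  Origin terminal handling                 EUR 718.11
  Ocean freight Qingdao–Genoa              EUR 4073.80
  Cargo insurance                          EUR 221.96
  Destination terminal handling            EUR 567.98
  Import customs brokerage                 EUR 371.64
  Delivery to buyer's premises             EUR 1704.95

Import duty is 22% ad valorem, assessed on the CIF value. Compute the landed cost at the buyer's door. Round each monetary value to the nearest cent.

EXW: the seller makes goods available at their premises; the buyer bears all onward costs.
CIF value = EXW price + inland to port + export clearance + origin terminal + freight + insurance = 152862.07 + 1558.57 + 294.67 + 718.11 + 4073.80 + 221.96 = 159729.18
Import duty = 159729.18 × 22% = 35140.42
Buyer bears: inland to port 1558.57 + export clearance 294.67 + origin terminal 718.11 + freight 4073.80 + insurance 221.96 + destination terminal 567.98 + brokerage 371.64 + delivery 1704.95 + duty 35140.42 = 44652.10
Landed cost = invoice 152862.07 + 44652.10 = 197514.17

Total landed cost: EUR 197514.17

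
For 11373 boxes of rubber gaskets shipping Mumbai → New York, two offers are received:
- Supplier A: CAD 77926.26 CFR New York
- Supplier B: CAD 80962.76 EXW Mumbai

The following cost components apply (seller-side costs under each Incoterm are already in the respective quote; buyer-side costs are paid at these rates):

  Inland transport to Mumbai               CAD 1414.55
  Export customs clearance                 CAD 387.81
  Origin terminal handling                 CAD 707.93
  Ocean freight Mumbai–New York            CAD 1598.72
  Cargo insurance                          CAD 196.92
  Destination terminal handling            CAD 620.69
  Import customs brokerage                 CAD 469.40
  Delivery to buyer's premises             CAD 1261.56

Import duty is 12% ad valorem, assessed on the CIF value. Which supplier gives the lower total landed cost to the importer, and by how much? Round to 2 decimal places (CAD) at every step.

Supplier A is cheaper by CAD 8002.97

Supplier A (CFR):
CIF value = CFR price + insurance = 77926.26 + 196.92 = 78123.18
Import duty = 78123.18 × 12% = 9374.78
Buyer bears (A): 196.92 + 620.69 + 469.40 + 1261.56 = 2548.57
Landed cost (A) = invoice 77926.26 + 2548.57 + duty 9374.78 = 89849.61
Supplier B (EXW):
CIF value = EXW price + inland to port + export clearance + origin terminal + freight + insurance = 80962.76 + 1414.55 + 387.81 + 707.93 + 1598.72 + 196.92 = 85268.69
Import duty = 85268.69 × 12% = 10232.24
Buyer bears (B): 1414.55 + 387.81 + 707.93 + 1598.72 + 196.92 + 620.69 + 469.40 + 1261.56 = 6657.58
Landed cost (B) = invoice 80962.76 + 6657.58 + duty 10232.24 = 97852.58
Difference = |89849.61 − 97852.58| = 8002.97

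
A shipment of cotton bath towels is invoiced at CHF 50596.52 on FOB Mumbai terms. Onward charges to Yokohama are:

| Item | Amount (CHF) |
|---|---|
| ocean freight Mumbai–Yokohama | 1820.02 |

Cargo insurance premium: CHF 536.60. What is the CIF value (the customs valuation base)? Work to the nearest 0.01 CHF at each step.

CIF value: CHF 52953.14

CIF = FOB price + freight + insurance
CIF = 50596.52 + 1820.02 + 536.60 = 52953.14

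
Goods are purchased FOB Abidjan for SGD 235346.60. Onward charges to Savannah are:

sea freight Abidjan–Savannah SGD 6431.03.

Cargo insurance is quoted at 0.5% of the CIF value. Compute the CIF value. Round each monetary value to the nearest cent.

Let C be the CIF value. C = FOB price + freight + 0.5% × C
C − 0.5% × C = 235346.60 + 6431.03
0.995 × C = 241777.63
C = 241777.63 / 0.995 = 242992.59
Insurance premium = 0.5% × 242992.59 = 1214.96

CIF value: SGD 242992.59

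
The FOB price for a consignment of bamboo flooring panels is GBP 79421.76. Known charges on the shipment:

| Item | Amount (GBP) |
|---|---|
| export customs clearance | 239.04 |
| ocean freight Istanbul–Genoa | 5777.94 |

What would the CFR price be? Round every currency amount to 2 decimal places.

CFR price: GBP 85199.70

Not relevant to the conversion: export clearance — on the seller under both FOB and CFR; already in the FOB price and stays in the CFR price.
From FOB to CFR, the seller additionally bears: freight.
CFR price = 79421.76 + 5777.94 = 85199.70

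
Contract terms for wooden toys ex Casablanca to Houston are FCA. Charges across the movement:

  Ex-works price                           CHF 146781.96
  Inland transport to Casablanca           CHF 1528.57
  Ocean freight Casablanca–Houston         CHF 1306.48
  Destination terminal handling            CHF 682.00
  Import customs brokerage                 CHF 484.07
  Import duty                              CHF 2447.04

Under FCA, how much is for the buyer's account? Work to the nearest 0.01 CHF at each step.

FCA: the seller delivers export-cleared goods to the carrier; the buyer bears costs from that point.
Seller's account: goods 146781.96 + inland to port 1528.57 = 148310.53
Buyer's account: freight 1306.48 + destination terminal 682.00 + brokerage 484.07 + duty 2447.04 = 4919.59

Buyer's account: CHF 4919.59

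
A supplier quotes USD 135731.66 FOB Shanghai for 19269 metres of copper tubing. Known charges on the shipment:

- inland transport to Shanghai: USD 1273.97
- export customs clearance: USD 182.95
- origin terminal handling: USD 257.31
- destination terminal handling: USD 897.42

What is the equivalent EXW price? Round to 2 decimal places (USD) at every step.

Not relevant to the conversion: destination terminal — on the buyer under both terms; not part of either seller's price.
From FOB to EXW, the seller no longer bears: inland to port, export clearance, origin terminal.
EXW price = 135731.66 − 1273.97 − 182.95 − 257.31 = 134017.43

EXW price: USD 134017.43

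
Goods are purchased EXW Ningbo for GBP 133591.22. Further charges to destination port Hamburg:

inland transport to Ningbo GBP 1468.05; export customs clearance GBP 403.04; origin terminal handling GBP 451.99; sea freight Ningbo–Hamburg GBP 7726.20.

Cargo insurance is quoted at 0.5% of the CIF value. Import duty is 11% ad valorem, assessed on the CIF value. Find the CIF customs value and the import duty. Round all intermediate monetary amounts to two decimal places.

CIF value: GBP 144362.31; import duty: GBP 15879.85

Let C be the CIF value. C = EXW price + pre-shipment costs + freight + 0.5% × C
C − 0.5% × C = 133591.22 + 1468.05 + 403.04 + 451.99 + 7726.20
0.995 × C = 143640.50
C = 143640.50 / 0.995 = 144362.31
Insurance premium = 0.5% × 144362.31 = 721.81
Import duty = 144362.31 × 11% = 15879.85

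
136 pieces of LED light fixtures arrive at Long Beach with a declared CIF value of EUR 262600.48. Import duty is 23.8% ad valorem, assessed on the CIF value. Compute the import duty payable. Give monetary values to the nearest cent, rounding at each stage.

Import duty: EUR 62498.91

Import duty = 262600.48 × 23.8% = 62498.91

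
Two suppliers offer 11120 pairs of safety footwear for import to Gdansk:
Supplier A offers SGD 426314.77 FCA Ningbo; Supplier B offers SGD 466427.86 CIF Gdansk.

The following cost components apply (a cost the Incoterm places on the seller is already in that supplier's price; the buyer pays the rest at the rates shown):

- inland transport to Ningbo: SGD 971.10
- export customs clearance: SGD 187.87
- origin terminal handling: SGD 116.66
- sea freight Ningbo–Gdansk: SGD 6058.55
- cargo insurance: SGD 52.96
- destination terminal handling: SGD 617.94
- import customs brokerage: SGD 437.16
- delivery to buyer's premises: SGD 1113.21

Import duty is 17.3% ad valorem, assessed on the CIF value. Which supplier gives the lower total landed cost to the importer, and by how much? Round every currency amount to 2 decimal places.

Supplier A is cheaper by SGD 39747.01

Supplier A (FCA):
CIF value = FCA price + origin terminal + freight + insurance = 426314.77 + 116.66 + 6058.55 + 52.96 = 432542.94
Import duty = 432542.94 × 17.3% = 74829.93
Buyer bears (A): 116.66 + 6058.55 + 52.96 + 617.94 + 437.16 + 1113.21 = 8396.48
Landed cost (A) = invoice 426314.77 + 8396.48 + duty 74829.93 = 509541.18
Supplier B (CIF):
The CIF price already equals the CIF value: 466427.86
Import duty = 466427.86 × 17.3% = 80692.02
Buyer bears (B): 617.94 + 437.16 + 1113.21 = 2168.31
Landed cost (B) = invoice 466427.86 + 2168.31 + duty 80692.02 = 549288.19
Difference = |509541.18 − 549288.19| = 39747.01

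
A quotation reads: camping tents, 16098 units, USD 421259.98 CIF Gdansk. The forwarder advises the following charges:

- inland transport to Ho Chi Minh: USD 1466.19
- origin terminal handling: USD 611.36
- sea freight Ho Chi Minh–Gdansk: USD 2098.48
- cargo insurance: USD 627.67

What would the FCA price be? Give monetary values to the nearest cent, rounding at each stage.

Not relevant to the conversion: inland to port — on the seller under both CIF and FCA; already in the CIF price and stays in the FCA price.
From CIF to FCA, the seller no longer bears: origin terminal, freight, insurance.
FCA price = 421259.98 − 611.36 − 2098.48 − 627.67 = 417922.47

FCA price: USD 417922.47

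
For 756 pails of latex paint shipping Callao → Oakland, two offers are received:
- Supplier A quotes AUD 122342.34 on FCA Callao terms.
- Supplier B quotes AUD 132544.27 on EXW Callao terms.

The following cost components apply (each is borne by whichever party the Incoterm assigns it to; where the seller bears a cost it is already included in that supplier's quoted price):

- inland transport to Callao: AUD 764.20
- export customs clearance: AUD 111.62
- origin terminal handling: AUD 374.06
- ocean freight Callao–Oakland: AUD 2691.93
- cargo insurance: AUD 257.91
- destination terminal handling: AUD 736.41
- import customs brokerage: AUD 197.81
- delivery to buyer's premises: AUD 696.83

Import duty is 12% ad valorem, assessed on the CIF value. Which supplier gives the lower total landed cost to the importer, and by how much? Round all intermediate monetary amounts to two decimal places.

Supplier A is cheaper by AUD 12407.08

Supplier A (FCA):
CIF value = FCA price + origin terminal + freight + insurance = 122342.34 + 374.06 + 2691.93 + 257.91 = 125666.24
Import duty = 125666.24 × 12% = 15079.95
Buyer bears (A): 374.06 + 2691.93 + 257.91 + 736.41 + 197.81 + 696.83 = 4954.95
Landed cost (A) = invoice 122342.34 + 4954.95 + duty 15079.95 = 142377.24
Supplier B (EXW):
CIF value = EXW price + inland to port + export clearance + origin terminal + freight + insurance = 132544.27 + 764.20 + 111.62 + 374.06 + 2691.93 + 257.91 = 136743.99
Import duty = 136743.99 × 12% = 16409.28
Buyer bears (B): 764.20 + 111.62 + 374.06 + 2691.93 + 257.91 + 736.41 + 197.81 + 696.83 = 5830.77
Landed cost (B) = invoice 132544.27 + 5830.77 + duty 16409.28 = 154784.32
Difference = |142377.24 − 154784.32| = 12407.08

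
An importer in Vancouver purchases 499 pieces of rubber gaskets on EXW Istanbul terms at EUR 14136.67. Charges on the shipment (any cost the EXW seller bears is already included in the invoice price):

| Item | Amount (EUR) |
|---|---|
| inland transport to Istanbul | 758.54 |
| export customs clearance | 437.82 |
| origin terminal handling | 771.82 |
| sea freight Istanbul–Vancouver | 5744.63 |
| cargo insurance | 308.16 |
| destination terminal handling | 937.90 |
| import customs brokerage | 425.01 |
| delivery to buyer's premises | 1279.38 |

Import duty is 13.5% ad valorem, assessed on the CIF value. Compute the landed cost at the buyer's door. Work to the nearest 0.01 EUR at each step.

EXW: the seller makes goods available at their premises; the buyer bears all onward costs.
CIF value = EXW price + inland to port + export clearance + origin terminal + freight + insurance = 14136.67 + 758.54 + 437.82 + 771.82 + 5744.63 + 308.16 = 22157.64
Import duty = 22157.64 × 13.5% = 2991.28
Buyer bears: inland to port 758.54 + export clearance 437.82 + origin terminal 771.82 + freight 5744.63 + insurance 308.16 + destination terminal 937.90 + brokerage 425.01 + delivery 1279.38 + duty 2991.28 = 13654.54
Landed cost = invoice 14136.67 + 13654.54 = 27791.21

Total landed cost: EUR 27791.21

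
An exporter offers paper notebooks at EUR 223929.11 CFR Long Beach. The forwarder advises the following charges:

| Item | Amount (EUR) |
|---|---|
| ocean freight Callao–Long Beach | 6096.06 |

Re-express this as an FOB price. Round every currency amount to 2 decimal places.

From CFR to FOB, the seller no longer bears: freight.
FOB price = 223929.11 − 6096.06 = 217833.05

FOB price: EUR 217833.05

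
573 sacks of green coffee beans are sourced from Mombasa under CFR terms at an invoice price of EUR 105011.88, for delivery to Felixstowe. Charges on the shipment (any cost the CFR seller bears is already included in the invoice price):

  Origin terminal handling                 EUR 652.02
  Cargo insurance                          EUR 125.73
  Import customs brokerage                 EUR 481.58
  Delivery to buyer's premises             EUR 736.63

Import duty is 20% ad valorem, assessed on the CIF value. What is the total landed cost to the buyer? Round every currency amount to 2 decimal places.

CFR: the seller pays costs through ocean freight to the destination port, but not insurance.
Already in the invoice (seller's account under CFR): origin terminal — exclude.
CIF value = CFR price + insurance = 105011.88 + 125.73 = 105137.61
Import duty = 105137.61 × 20% = 21027.52
Buyer bears: insurance 125.73 + brokerage 481.58 + delivery 736.63 + duty 21027.52 = 22371.46
Landed cost = invoice 105011.88 + 22371.46 = 127383.34

Total landed cost: EUR 127383.34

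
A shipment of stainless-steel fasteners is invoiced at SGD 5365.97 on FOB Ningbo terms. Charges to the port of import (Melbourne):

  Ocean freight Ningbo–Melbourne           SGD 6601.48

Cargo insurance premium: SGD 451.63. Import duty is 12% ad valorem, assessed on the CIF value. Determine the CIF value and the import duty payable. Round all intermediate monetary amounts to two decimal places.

CIF = FOB price + freight + insurance
CIF = 5365.97 + 6601.48 + 451.63 = 12419.08
Import duty = 12419.08 × 12% = 1490.29

CIF value: SGD 12419.08; import duty: SGD 1490.29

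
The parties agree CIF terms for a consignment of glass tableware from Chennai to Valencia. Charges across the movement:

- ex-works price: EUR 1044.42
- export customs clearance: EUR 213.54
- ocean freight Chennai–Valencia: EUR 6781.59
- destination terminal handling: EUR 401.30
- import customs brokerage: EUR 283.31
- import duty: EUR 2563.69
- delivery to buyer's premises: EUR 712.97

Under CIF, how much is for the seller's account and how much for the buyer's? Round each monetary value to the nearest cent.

Seller: EUR 8039.55; buyer: EUR 3961.27

CIF: the seller pays costs through ocean freight and marine insurance to the destination port.
Seller's account: goods 1044.42 + export clearance 213.54 + freight 6781.59 = 8039.55
Buyer's account: destination terminal 401.30 + brokerage 283.31 + duty 2563.69 + delivery 712.97 = 3961.27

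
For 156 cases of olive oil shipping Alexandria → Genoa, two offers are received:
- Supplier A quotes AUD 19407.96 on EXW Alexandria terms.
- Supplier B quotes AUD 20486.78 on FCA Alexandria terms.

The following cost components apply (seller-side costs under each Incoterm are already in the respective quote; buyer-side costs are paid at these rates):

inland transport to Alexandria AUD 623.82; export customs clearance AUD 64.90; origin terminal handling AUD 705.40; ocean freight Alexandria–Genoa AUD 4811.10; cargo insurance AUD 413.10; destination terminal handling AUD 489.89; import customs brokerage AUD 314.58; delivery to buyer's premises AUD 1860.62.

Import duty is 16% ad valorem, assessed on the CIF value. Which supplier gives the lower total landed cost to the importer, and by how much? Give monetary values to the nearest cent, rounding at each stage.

Supplier A (EXW):
CIF value = EXW price + inland to port + export clearance + origin terminal + freight + insurance = 19407.96 + 623.82 + 64.90 + 705.40 + 4811.10 + 413.10 = 26026.28
Import duty = 26026.28 × 16% = 4164.20
Buyer bears (A): 623.82 + 64.90 + 705.40 + 4811.10 + 413.10 + 489.89 + 314.58 + 1860.62 = 9283.41
Landed cost (A) = invoice 19407.96 + 9283.41 + duty 4164.20 = 32855.57
Supplier B (FCA):
CIF value = FCA price + origin terminal + freight + insurance = 20486.78 + 705.40 + 4811.10 + 413.10 = 26416.38
Import duty = 26416.38 × 16% = 4226.62
Buyer bears (B): 705.40 + 4811.10 + 413.10 + 489.89 + 314.58 + 1860.62 = 8594.69
Landed cost (B) = invoice 20486.78 + 8594.69 + duty 4226.62 = 33308.09
Difference = |32855.57 − 33308.09| = 452.52

Supplier A is cheaper by AUD 452.52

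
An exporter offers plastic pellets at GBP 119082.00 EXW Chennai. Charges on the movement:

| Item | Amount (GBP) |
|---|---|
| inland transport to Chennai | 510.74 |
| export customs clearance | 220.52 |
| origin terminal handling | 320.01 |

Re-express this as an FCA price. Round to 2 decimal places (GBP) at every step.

FCA price: GBP 119813.26

Not relevant to the conversion: origin terminal — on the buyer under both terms; not part of either seller's price.
From EXW to FCA, the seller additionally bears: inland to port, export clearance.
FCA price = 119082.00 + 510.74 + 220.52 = 119813.26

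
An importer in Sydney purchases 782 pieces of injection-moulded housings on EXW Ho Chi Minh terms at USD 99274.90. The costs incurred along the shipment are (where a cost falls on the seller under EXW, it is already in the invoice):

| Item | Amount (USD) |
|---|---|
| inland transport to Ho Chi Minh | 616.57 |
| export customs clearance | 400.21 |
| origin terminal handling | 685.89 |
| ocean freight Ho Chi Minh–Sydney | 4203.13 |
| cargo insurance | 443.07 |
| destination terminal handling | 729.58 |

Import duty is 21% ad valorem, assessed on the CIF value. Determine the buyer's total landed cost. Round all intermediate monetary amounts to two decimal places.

Total landed cost: USD 128534.34

EXW: the seller makes goods available at their premises; the buyer bears all onward costs.
CIF value = EXW price + inland to port + export clearance + origin terminal + freight + insurance = 99274.90 + 616.57 + 400.21 + 685.89 + 4203.13 + 443.07 = 105623.77
Import duty = 105623.77 × 21% = 22180.99
Buyer bears: inland to port 616.57 + export clearance 400.21 + origin terminal 685.89 + freight 4203.13 + insurance 443.07 + destination terminal 729.58 + duty 22180.99 = 29259.44
Landed cost = invoice 99274.90 + 29259.44 = 128534.34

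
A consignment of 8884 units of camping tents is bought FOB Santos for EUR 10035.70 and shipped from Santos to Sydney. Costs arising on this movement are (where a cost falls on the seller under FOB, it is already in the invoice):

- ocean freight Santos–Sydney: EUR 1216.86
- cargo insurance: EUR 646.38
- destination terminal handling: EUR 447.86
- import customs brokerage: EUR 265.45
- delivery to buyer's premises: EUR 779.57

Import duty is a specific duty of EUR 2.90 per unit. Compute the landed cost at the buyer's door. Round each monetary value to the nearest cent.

FOB: the seller bears costs until goods are on board at the origin port; the buyer bears freight, insurance and all costs thereafter.
CIF value = FOB price + freight + insurance = 10035.70 + 1216.86 + 646.38 = 11898.94
Import duty = 8884 × 2.90 = 25763.60
Buyer bears: freight 1216.86 + insurance 646.38 + destination terminal 447.86 + brokerage 265.45 + delivery 779.57 + duty 25763.60 = 29119.72
Landed cost = invoice 10035.70 + 29119.72 = 39155.42

Total landed cost: EUR 39155.42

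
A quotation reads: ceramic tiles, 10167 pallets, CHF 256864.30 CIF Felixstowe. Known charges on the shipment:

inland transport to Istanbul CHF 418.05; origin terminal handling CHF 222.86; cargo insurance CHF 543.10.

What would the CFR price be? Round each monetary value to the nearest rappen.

Not relevant to the conversion: inland to port, origin terminal — on the seller under both CIF and CFR; already in the CIF price and stays in the CFR price.
From CIF to CFR, the seller no longer bears: insurance.
CFR price = 256864.30 − 543.10 = 256321.20

CFR price: CHF 256321.20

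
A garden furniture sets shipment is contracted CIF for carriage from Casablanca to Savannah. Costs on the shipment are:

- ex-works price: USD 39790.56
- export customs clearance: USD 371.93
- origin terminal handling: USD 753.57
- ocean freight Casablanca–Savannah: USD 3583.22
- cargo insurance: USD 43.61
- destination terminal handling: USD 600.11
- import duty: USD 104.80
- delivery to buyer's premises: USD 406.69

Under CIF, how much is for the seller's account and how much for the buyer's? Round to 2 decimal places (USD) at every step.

Seller: USD 44542.89; buyer: USD 1111.60

CIF: the seller pays costs through ocean freight and marine insurance to the destination port.
Seller's account: goods 39790.56 + export clearance 371.93 + origin terminal 753.57 + freight 3583.22 + insurance 43.61 = 44542.89
Buyer's account: destination terminal 600.11 + duty 104.80 + delivery 406.69 = 1111.60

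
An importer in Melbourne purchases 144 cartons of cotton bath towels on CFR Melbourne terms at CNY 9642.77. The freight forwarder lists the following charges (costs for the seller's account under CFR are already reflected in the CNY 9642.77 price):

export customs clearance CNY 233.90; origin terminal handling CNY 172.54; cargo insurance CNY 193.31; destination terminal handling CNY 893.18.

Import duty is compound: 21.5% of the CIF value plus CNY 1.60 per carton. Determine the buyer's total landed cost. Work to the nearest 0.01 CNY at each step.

CFR: the seller pays costs through ocean freight to the destination port, but not insurance.
Already in the invoice (seller's account under CFR): export clearance, origin terminal — exclude.
CIF value = CFR price + insurance = 9642.77 + 193.31 = 9836.08
Ad valorem component: 9836.08 × 21.5% = 2114.76
Specific component: 144 × 1.60 = 230.40
Import duty = 2114.76 + 230.40 = 2345.16
Buyer bears: insurance 193.31 + destination terminal 893.18 + duty 2345.16 = 3431.65
Landed cost = invoice 9642.77 + 3431.65 = 13074.42

Total landed cost: CNY 13074.42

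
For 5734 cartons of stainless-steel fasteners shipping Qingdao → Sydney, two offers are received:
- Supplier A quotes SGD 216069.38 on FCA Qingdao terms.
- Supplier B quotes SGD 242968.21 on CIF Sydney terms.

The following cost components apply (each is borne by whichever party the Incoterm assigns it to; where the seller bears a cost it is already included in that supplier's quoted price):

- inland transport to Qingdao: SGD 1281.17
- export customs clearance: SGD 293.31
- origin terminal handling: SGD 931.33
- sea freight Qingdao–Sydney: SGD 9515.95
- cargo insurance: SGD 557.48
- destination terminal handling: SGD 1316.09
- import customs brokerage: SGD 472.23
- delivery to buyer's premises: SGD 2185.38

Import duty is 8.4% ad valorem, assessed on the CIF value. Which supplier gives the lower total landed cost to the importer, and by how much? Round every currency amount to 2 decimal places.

Supplier A is cheaper by SGD 17229.17

Supplier A (FCA):
CIF value = FCA price + origin terminal + freight + insurance = 216069.38 + 931.33 + 9515.95 + 557.48 = 227074.14
Import duty = 227074.14 × 8.4% = 19074.23
Buyer bears (A): 931.33 + 9515.95 + 557.48 + 1316.09 + 472.23 + 2185.38 = 14978.46
Landed cost (A) = invoice 216069.38 + 14978.46 + duty 19074.23 = 250122.07
Supplier B (CIF):
The CIF price already equals the CIF value: 242968.21
Import duty = 242968.21 × 8.4% = 20409.33
Buyer bears (B): 1316.09 + 472.23 + 2185.38 = 3973.70
Landed cost (B) = invoice 242968.21 + 3973.70 + duty 20409.33 = 267351.24
Difference = |250122.07 − 267351.24| = 17229.17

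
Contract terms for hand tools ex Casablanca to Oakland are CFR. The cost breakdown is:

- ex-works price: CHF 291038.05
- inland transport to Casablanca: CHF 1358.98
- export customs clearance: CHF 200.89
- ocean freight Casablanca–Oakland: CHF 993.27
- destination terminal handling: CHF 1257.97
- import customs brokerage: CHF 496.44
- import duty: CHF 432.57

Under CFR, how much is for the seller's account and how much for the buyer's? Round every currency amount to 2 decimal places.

Seller: CHF 293591.19; buyer: CHF 2186.98

CFR: the seller pays costs through ocean freight to the destination port, but not insurance.
Seller's account: goods 291038.05 + inland to port 1358.98 + export clearance 200.89 + freight 993.27 = 293591.19
Buyer's account: destination terminal 1257.97 + brokerage 496.44 + duty 432.57 = 2186.98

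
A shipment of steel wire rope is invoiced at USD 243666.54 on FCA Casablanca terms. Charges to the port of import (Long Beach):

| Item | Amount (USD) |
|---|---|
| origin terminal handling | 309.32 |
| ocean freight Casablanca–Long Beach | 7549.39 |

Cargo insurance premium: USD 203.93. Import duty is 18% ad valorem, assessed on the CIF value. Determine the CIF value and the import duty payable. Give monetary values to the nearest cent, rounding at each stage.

CIF = FCA price + pre-shipment costs + freight + insurance
CIF = 243666.54 + 309.32 + 7549.39 + 203.93 = 251729.18
Import duty = 251729.18 × 18% = 45311.25

CIF value: USD 251729.18; import duty: USD 45311.25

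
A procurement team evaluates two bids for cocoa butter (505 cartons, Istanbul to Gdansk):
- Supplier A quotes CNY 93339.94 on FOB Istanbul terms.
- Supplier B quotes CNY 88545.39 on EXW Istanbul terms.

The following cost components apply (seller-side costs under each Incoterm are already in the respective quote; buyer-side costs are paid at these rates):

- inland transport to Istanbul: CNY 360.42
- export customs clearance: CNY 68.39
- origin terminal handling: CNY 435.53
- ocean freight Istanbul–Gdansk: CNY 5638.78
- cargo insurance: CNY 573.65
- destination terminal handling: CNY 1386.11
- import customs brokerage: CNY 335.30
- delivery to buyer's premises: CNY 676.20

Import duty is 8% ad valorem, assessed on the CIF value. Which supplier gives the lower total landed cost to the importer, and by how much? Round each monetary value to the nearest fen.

Supplier A (FOB):
CIF value = FOB price + freight + insurance = 93339.94 + 5638.78 + 573.65 = 99552.37
Import duty = 99552.37 × 8% = 7964.19
Buyer bears (A): 5638.78 + 573.65 + 1386.11 + 335.30 + 676.20 = 8610.04
Landed cost (A) = invoice 93339.94 + 8610.04 + duty 7964.19 = 109914.17
Supplier B (EXW):
CIF value = EXW price + inland to port + export clearance + origin terminal + freight + insurance = 88545.39 + 360.42 + 68.39 + 435.53 + 5638.78 + 573.65 = 95622.16
Import duty = 95622.16 × 8% = 7649.77
Buyer bears (B): 360.42 + 68.39 + 435.53 + 5638.78 + 573.65 + 1386.11 + 335.30 + 676.20 = 9474.38
Landed cost (B) = invoice 88545.39 + 9474.38 + duty 7649.77 = 105669.54
Difference = |109914.17 − 105669.54| = 4244.63

Supplier B is cheaper by CNY 4244.63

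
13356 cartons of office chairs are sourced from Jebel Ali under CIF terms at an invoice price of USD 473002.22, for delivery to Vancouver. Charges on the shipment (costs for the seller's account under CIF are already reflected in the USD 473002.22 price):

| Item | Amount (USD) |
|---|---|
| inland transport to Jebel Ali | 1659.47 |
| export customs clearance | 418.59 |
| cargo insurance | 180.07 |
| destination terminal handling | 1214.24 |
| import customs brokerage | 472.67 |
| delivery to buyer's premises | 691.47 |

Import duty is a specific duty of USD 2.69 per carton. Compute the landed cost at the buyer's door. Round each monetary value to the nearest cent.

Total landed cost: USD 511308.24

CIF: the seller pays costs through ocean freight and marine insurance to the destination port.
Already in the invoice (seller's account under CIF): inland to port, export clearance, insurance — exclude.
The CIF price already equals the CIF value: 473002.22
Import duty = 13356 × 2.69 = 35927.64
Buyer bears: destination terminal 1214.24 + brokerage 472.67 + delivery 691.47 + duty 35927.64 = 38306.02
Landed cost = invoice 473002.22 + 38306.02 = 511308.24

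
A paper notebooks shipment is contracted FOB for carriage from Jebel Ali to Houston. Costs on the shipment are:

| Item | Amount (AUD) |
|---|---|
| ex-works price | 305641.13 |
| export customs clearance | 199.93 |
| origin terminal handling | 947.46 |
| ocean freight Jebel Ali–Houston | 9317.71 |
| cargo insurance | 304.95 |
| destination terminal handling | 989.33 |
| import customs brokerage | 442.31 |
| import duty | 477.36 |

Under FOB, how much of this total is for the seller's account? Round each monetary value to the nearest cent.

FOB: the seller bears costs until goods are on board at the origin port; the buyer bears freight, insurance and all costs thereafter.
Seller's account: goods 305641.13 + export clearance 199.93 + origin terminal 947.46 = 306788.52
Buyer's account: freight 9317.71 + insurance 304.95 + destination terminal 989.33 + brokerage 442.31 + duty 477.36 = 11531.66

Seller's account: AUD 306788.52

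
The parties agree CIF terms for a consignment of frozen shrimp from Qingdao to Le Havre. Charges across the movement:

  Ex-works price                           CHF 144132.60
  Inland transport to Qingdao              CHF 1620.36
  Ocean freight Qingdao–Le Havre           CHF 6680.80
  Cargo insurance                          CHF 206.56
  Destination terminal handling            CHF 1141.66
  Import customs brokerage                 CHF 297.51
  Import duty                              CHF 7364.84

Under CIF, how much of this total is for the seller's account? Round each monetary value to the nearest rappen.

Seller's account: CHF 152640.32

CIF: the seller pays costs through ocean freight and marine insurance to the destination port.
Seller's account: goods 144132.60 + inland to port 1620.36 + freight 6680.80 + insurance 206.56 = 152640.32
Buyer's account: destination terminal 1141.66 + brokerage 297.51 + duty 7364.84 = 8804.01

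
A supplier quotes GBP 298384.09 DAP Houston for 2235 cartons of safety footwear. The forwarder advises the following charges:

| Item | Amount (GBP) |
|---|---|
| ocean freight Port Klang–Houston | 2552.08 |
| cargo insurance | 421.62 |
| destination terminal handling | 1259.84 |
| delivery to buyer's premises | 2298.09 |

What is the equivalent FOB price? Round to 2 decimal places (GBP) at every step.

FOB price: GBP 291852.46

From DAP to FOB, the seller no longer bears: freight, insurance, destination terminal, delivery.
FOB price = 298384.09 − 2552.08 − 421.62 − 1259.84 − 2298.09 = 291852.46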